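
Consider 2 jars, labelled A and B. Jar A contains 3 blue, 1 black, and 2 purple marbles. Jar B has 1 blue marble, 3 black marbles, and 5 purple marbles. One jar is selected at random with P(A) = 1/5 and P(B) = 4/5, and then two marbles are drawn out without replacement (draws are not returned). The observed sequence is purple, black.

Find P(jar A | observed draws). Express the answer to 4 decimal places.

0.0741

For each hypothesis, P(data | H) works out to: P(data | jar A) = (2/6)(1/5) = 1/15; P(data | jar B) = (5/9)(3/8) = 5/24.
The prior-weighted likelihoods are 1/5 · 1/15 = 1/75, 4/5 · 5/24 = 1/6; summing to 9/50.
By Bayes' rule, P(jar A | data) = (1/75) / (9/50) = 2/27.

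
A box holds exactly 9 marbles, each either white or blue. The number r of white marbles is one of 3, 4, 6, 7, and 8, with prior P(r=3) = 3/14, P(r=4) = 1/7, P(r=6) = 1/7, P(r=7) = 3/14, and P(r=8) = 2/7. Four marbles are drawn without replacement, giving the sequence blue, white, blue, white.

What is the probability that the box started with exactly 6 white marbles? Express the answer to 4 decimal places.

The likelihood of the observed sequence under each hypothesis: P(data | r = 3) = (6/9)(3/8)(5/7)(2/6) = 5/84; P(data | r = 4) = (5/9)(4/8)(4/7)(3/6) = 5/63; P(data | r = 6) = (3/9)(6/8)(2/7)(5/6) = 5/84; P(data | r = 7) = (2/9)(7/8)(1/7)(6/6) = 1/36; P(data | r = 8) = (1/9)(8/8)(0/7) = 0.
The prior-weighted likelihoods are 3/14 · 5/84 = 5/392, 1/7 · 5/63 = 5/441, 1/7 · 5/84 = 5/588, 3/14 · 1/36 = 1/168, 2/7 · 0 = 0; summing to 17/441.
By Bayes' rule, P(r = 6 | data) = (5/588) / (17/441) = 15/68.

0.2206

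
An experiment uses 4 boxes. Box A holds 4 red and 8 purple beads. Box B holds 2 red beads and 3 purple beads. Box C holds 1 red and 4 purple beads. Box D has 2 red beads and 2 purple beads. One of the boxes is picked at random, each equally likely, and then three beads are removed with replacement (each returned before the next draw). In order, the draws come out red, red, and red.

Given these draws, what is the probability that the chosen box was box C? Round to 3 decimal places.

Compute the likelihood of the observed sequence for each case: P(data | box A) = (4/12)(4/12)(4/12) = 0.037037; P(data | box B) = (2/5)(2/5)(2/5) = 0.064; P(data | box C) = (1/5)(1/5)(1/5) = 0.008; P(data | box D) = (2/4)(2/4)(2/4) = 0.125.
The prior-weighted likelihoods are 1/4 · 0.037037 = 0.0092593, 1/4 · 0.064 = 0.016, 1/4 · 0.008 = 0.002, 1/4 · 0.125 = 0.03125; these sum to 0.058509.
By Bayes' rule, P(box C | data) = (0.002) / (0.058509) = 0.034183.

0.034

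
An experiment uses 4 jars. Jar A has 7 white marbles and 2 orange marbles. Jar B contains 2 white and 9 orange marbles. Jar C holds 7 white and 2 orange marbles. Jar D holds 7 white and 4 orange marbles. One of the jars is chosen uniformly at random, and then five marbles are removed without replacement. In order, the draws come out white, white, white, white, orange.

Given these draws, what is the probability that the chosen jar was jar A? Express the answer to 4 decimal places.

The likelihood of the observed sequence under each hypothesis: P(data | jar A) = (7/9)(6/8)(5/7)(4/6)(2/5) = 1/9; P(data | jar B) = (2/11)(1/10)(0/9) = 0; P(data | jar C) = (7/9)(6/8)(5/7)(4/6)(2/5) = 1/9; P(data | jar D) = (7/11)(6/10)(5/9)(4/8)(4/7) = 2/33.
Multiplying each by its prior: 1/4 · 1/9 = 1/36, 1/4 · 0 = 0, 1/4 · 1/9 = 1/36, 1/4 · 2/33 = 1/66; summing to 7/99.
By Bayes' rule, P(jar A | data) = (1/36) / (7/99) = 11/28.

0.3929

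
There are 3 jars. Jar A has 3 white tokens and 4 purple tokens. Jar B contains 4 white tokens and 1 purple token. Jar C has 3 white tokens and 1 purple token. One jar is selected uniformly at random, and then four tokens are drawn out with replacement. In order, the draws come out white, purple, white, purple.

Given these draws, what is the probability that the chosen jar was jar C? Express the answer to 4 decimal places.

0.2912

Under each hypothesis, the probability of the observed sequence is: P(data | jar A) = (3/7)(4/7)(3/7)(4/7) = 0.059975; P(data | jar B) = (4/5)(1/5)(4/5)(1/5) = 0.0256; P(data | jar C) = (3/4)(1/4)(3/4)(1/4) = 0.035156.
The prior-weighted likelihoods are 1/3 · 0.059975 = 0.019992, 1/3 · 0.0256 = 0.0085333, 1/3 · 0.035156 = 0.011719; these sum to 0.040244.
By Bayes' rule, P(jar C | data) = (0.011719) / (0.040244) = 0.29119.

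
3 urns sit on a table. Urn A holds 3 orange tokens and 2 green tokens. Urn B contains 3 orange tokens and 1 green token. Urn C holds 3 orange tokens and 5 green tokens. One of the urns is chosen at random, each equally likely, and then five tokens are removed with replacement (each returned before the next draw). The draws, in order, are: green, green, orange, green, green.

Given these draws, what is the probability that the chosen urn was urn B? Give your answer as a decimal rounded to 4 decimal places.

Under each hypothesis, the probability of the observed sequence is: P(data | urn A) = (2/5)(2/5)(3/5)(2/5)(2/5) = 0.01536; P(data | urn B) = (1/4)(1/4)(3/4)(1/4)(1/4) = 0.0029297; P(data | urn C) = (5/8)(5/8)(3/8)(5/8)(5/8) = 0.05722.
Multiplying each by its prior: 1/3 · 0.01536 = 0.00512, 1/3 · 0.0029297 = 0.00097656, 1/3 · 0.05722 = 0.019073; these sum to 0.02517.
So P(urn B | data) = (0.00097656) / (0.02517) = 0.038799.

0.0388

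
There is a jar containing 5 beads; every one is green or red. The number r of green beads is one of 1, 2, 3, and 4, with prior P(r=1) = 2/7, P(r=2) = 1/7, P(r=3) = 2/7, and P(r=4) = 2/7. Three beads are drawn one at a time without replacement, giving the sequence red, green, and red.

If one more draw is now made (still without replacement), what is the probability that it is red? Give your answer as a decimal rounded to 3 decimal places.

0.625

For each hypothesis, P(data | H) works out to: P(data | r = 1) = (4/5)(1/4)(3/3) = 1/5; P(data | r = 2) = (3/5)(2/4)(2/3) = 1/5; P(data | r = 3) = (2/5)(3/4)(1/3) = 1/10; P(data | r = 4) = (1/5)(4/4)(0/3) = 0.
Weighting by the prior gives 2/7 · 1/5 = 2/35, 1/7 · 1/5 = 1/35, 2/7 · 1/10 = 1/35, 2/7 · 0 = 0; these sum to 4/35.
Normalising, the posterior is P(r = 1 | data) = 1/2, P(r = 2 | data) = 1/4, P(r = 3 | data) = 1/4, P(r = 4 | data) = 0.
So P(red next | data) = Σ P(red next | H) P(H | data) = (1)(1/2) + (1/2)(1/4) + (0)(1/4) = 5/8.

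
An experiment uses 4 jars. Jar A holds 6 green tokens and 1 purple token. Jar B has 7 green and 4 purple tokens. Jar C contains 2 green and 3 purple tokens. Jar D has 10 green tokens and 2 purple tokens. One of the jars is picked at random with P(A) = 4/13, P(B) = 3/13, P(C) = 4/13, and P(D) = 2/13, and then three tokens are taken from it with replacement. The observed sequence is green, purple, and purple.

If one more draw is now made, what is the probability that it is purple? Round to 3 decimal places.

Under each hypothesis, the probability of the observed sequence is: P(data | jar A) = (6/7)(1/7)(1/7) = 0.017493; P(data | jar B) = (7/11)(4/11)(4/11) = 0.084147; P(data | jar C) = (2/5)(3/5)(3/5) = 0.144; P(data | jar D) = (10/12)(2/12)(2/12) = 0.023148.
Weighting by the prior gives 4/13 · 0.017493 = 0.0053824, 3/13 · 0.084147 = 0.019419, 4/13 · 0.144 = 0.044308, 2/13 · 0.023148 = 0.0035613; summing to 0.07267.
Dividing through by the total gives posterior P(jar A | data) = 0.074066, P(jar B | data) = 0.26722, P(jar C | data) = 0.60971, P(jar D | data) = 0.049006.
So P(purple next | data) = Σ P(purple next | H) P(H | data) = (1/7)(0.074066) + (4/11)(0.26722) + (3/5)(0.60971) + (1/6)(0.049006) = 0.48175.

0.482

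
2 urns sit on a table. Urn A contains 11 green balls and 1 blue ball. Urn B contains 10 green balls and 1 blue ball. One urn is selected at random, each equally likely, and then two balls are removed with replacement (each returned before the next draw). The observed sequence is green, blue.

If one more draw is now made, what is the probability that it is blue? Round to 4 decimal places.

Compute the likelihood of the observed sequence for each case: P(data | urn A) = (11/12)(1/12) = 0.076389; P(data | urn B) = (10/11)(1/11) = 0.082645.
Multiplying each by its prior: 1/2 · 0.076389 = 0.038194, 1/2 · 0.082645 = 0.041322; these sum to 0.079517.
The posterior is then P(urn A | data) = 0.48033, P(urn B | data) = 0.51967.
So P(blue next | data) = Σ P(blue next | H) P(H | data) = (1/12)(0.48033) + (1/11)(0.51967) = 0.08727.

0.0873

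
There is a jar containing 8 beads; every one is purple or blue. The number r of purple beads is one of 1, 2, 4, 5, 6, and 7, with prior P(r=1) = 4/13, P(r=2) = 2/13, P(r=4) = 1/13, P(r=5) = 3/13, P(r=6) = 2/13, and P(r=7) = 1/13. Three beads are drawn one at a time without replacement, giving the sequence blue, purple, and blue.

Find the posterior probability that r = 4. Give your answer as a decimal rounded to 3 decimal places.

0.107

For each hypothesis, P(data | H) works out to: P(data | r = 1) = (7/8)(1/7)(6/6) = 1/8; P(data | r = 2) = (6/8)(2/7)(5/6) = 5/28; P(data | r = 4) = (4/8)(4/7)(3/6) = 1/7; P(data | r = 5) = (3/8)(5/7)(2/6) = 5/56; P(data | r = 6) = (2/8)(6/7)(1/6) = 1/28; P(data | r = 7) = (1/8)(7/7)(0/6) = 0.
Weighting by the prior gives 4/13 · 1/8 = 1/26, 2/13 · 5/28 = 5/182, 1/13 · 1/7 = 1/91, 3/13 · 5/56 = 15/728, 2/13 · 1/28 = 1/182, 1/13 · 0 = 0; summing to 75/728.
Therefore the posterior P(r = 4 | data) = (1/91) / (75/728) = 8/75.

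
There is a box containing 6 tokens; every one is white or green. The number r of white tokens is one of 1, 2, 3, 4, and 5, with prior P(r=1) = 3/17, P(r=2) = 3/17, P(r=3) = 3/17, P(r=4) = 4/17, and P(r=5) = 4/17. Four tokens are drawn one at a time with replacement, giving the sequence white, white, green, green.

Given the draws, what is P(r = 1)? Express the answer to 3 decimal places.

0.087

Under each hypothesis, the probability of the observed sequence is: P(data | r = 1) = (1/6)(1/6)(5/6)(5/6) = 0.01929; P(data | r = 2) = (2/6)(2/6)(4/6)(4/6) = 0.049383; P(data | r = 3) = (3/6)(3/6)(3/6)(3/6) = 0.0625; P(data | r = 4) = (4/6)(4/6)(2/6)(2/6) = 0.049383; P(data | r = 5) = (5/6)(5/6)(1/6)(1/6) = 0.01929.
Weighting by the prior gives 3/17 · 0.01929 = 0.0034041, 3/17 · 0.049383 = 0.0087146, 3/17 · 0.0625 = 0.011029, 4/17 · 0.049383 = 0.011619, 4/17 · 0.01929 = 0.0045389; summing to 0.039306.
By Bayes' rule, P(r = 1 | data) = (0.0034041) / (0.039306) = 0.086605.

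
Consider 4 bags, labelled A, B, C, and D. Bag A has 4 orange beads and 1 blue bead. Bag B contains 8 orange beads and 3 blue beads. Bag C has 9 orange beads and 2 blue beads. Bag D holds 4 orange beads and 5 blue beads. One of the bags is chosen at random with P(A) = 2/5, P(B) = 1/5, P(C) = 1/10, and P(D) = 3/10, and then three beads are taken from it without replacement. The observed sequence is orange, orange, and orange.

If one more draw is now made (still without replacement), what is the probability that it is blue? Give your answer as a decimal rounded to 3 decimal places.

Compute the likelihood of the observed sequence for each case: P(data | bag A) = (4/5)(3/4)(2/3) = 0.4; P(data | bag B) = (8/11)(7/10)(6/9) = 0.33939; P(data | bag C) = (9/11)(8/10)(7/9) = 0.50909; P(data | bag D) = (4/9)(3/8)(2/7) = 0.047619.
Weighting by the prior gives 2/5 · 0.4 = 0.16, 1/5 · 0.33939 = 0.067879, 1/10 · 0.50909 = 0.050909, 3/10 · 0.047619 = 0.014286; with total 0.29307.
Dividing through by the total gives posterior P(bag A | data) = 0.54594, P(bag B | data) = 0.23161, P(bag C | data) = 0.17371, P(bag D | data) = 0.048744.
So P(blue next | data) = Σ P(blue next | H) P(H | data) = (1/2)(0.54594) + (3/8)(0.23161) + (1/4)(0.17371) + (5/6)(0.048744) = 0.44387.

0.444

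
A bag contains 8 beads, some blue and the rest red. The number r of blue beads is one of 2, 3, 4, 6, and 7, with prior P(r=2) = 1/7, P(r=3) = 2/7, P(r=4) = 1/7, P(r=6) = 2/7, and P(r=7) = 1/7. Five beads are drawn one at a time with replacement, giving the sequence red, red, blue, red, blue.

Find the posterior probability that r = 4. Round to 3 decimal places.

0.215

The likelihood of the observed sequence under each hypothesis: P(data | r = 2) = (6/8)(6/8)(2/8)(6/8)(2/8) = 0.026367; P(data | r = 3) = (5/8)(5/8)(3/8)(5/8)(3/8) = 0.034332; P(data | r = 4) = (4/8)(4/8)(4/8)(4/8)(4/8) = 0.03125; P(data | r = 6) = (2/8)(2/8)(6/8)(2/8)(6/8) = 0.0087891; P(data | r = 7) = (1/8)(1/8)(7/8)(1/8)(7/8) = 0.0014954.
Multiplying each by its prior: 1/7 · 0.026367 = 0.0037667, 2/7 · 0.034332 = 0.0098092, 1/7 · 0.03125 = 0.0044643, 2/7 · 0.0087891 = 0.0025112, 1/7 · 0.0014954 = 0.00021362; with total 0.020765.
Therefore the posterior P(r = 4 | data) = (0.0044643) / (0.020765) = 0.21499.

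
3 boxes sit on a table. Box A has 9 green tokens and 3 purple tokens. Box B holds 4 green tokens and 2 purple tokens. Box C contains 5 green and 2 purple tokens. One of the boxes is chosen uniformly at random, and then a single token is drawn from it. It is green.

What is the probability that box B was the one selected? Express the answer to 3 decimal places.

Compute the likelihood of this draw for each case: P(data | box A) = (9/12) = 3/4; P(data | box B) = (4/6) = 2/3; P(data | box C) = (5/7) = 5/7.
Multiplying each by its prior: 1/3 · 3/4 = 1/4, 1/3 · 2/3 = 2/9, 1/3 · 5/7 = 5/21; summing to 179/252.
Hence P(box B | data) = (2/9) / (179/252) = 56/179.

0.313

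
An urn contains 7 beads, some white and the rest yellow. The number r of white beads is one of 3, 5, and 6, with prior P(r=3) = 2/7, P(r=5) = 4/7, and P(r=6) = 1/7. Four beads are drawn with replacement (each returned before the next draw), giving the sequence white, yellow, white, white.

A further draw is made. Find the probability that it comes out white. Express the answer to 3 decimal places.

0.693

The likelihood of the observed sequence under each hypothesis: P(data | r = 3) = (3/7)(4/7)(3/7)(3/7) = 0.044981; P(data | r = 5) = (5/7)(2/7)(5/7)(5/7) = 0.10412; P(data | r = 6) = (6/7)(1/7)(6/7)(6/7) = 0.089963.
Weighting by the prior gives 2/7 · 0.044981 = 0.012852, 4/7 · 0.10412 = 0.059499, 1/7 · 0.089963 = 0.012852; summing to 0.085203.
The posterior is then P(r = 3 | data) = 0.15084, P(r = 5 | data) = 0.69832, P(r = 6 | data) = 0.15084.
The predictive probability is P(white next | data) = (3/7)(0.15084) + (5/7)(0.69832) + (6/7)(0.15084) = 0.69274.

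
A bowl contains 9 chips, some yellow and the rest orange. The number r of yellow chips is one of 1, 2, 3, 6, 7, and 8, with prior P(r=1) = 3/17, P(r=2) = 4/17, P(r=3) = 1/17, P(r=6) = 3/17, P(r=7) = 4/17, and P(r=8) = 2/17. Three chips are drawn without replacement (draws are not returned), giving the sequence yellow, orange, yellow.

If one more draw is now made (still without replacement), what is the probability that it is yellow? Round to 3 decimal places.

For each hypothesis, P(data | H) works out to: P(data | r = 1) = (1/9)(8/8)(0/7) = 0; P(data | r = 2) = (2/9)(7/8)(1/7) = 1/36; P(data | r = 3) = (3/9)(6/8)(2/7) = 1/14; P(data | r = 6) = (6/9)(3/8)(5/7) = 5/28; P(data | r = 7) = (7/9)(2/8)(6/7) = 1/6; P(data | r = 8) = (8/9)(1/8)(7/7) = 1/9.
The prior-weighted likelihoods are 3/17 · 0 = 0, 4/17 · 1/36 = 1/153, 1/17 · 1/14 = 1/238, 3/17 · 5/28 = 15/476, 4/17 · 1/6 = 2/51, 2/17 · 1/9 = 2/153; with total 45/476.
Normalising, the posterior is P(r = 1 | data) = 0, P(r = 2 | data) = 28/405, P(r = 3 | data) = 2/45, P(r = 6 | data) = 1/3, P(r = 7 | data) = 56/135, P(r = 8 | data) = 56/405.
Averaging over the posterior, P(yellow next | data) = (0)(28/405) + (1/6)(2/45) + (2/3)(1/3) + (5/6)(56/135) + (1)(56/405) = 289/405.

0.714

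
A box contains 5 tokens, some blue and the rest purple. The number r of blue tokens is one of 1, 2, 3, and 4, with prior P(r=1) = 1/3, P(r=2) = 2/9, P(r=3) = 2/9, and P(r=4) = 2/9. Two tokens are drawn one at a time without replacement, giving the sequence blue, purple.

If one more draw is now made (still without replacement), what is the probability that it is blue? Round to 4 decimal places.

0.4545

Under each hypothesis, the probability of the observed sequence is: P(data | r = 1) = (1/5)(4/4) = 1/5; P(data | r = 2) = (2/5)(3/4) = 3/10; P(data | r = 3) = (3/5)(2/4) = 3/10; P(data | r = 4) = (4/5)(1/4) = 1/5.
Weighting by the prior gives 1/3 · 1/5 = 1/15, 2/9 · 3/10 = 1/15, 2/9 · 3/10 = 1/15, 2/9 · 1/5 = 2/45; summing to 11/45.
Dividing through by the total gives posterior P(r = 1 | data) = 3/11, P(r = 2 | data) = 3/11, P(r = 3 | data) = 3/11, P(r = 4 | data) = 2/11.
So P(blue next | data) = Σ P(blue next | H) P(H | data) = (0)(3/11) + (1/3)(3/11) + (2/3)(3/11) + (1)(2/11) = 5/11.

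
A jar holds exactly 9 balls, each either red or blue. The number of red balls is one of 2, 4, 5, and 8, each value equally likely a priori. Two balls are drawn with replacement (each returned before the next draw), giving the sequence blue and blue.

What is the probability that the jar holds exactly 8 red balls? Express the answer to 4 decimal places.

For each hypothesis, P(data | H) works out to: P(data | r = 2) = (7/9)(7/9) = 49/81; P(data | r = 4) = (5/9)(5/9) = 25/81; P(data | r = 5) = (4/9)(4/9) = 16/81; P(data | r = 8) = (1/9)(1/9) = 1/81.
The prior-weighted likelihoods are 1/4 · 49/81 = 49/324, 1/4 · 25/81 = 25/324, 1/4 · 16/81 = 4/81, 1/4 · 1/81 = 1/324; these sum to 91/324.
By Bayes' rule, P(r = 8 | data) = (1/324) / (91/324) = 1/91.

0.0110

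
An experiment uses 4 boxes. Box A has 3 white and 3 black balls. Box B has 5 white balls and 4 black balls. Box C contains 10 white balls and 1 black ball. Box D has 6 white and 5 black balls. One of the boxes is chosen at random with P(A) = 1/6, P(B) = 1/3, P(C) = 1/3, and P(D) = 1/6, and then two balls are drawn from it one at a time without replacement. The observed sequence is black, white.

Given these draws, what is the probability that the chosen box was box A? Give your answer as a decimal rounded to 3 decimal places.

Compute the likelihood of the observed sequence for each case: P(data | box A) = (3/6)(3/5) = 0.3; P(data | box B) = (4/9)(5/8) = 0.27778; P(data | box C) = (1/11)(10/10) = 0.090909; P(data | box D) = (5/11)(6/10) = 0.27273.
Weighting by the prior gives 1/6 · 0.3 = 0.05, 1/3 · 0.27778 = 0.092593, 1/3 · 0.090909 = 0.030303, 1/6 · 0.27273 = 0.045455; with total 0.21835.
So P(box A | data) = (0.05) / (0.21835) = 0.22899.

0.229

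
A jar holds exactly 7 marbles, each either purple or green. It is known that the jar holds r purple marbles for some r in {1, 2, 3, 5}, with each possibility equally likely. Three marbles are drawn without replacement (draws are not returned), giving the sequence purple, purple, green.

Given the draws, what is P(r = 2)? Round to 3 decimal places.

0.135

Compute the likelihood of the observed sequence for each case: P(data | r = 1) = (1/7)(0/6) = 0; P(data | r = 2) = (2/7)(1/6)(5/5) = 1/21; P(data | r = 3) = (3/7)(2/6)(4/5) = 4/35; P(data | r = 5) = (5/7)(4/6)(2/5) = 4/21.
The prior-weighted likelihoods are 1/4 · 0 = 0, 1/4 · 1/21 = 1/84, 1/4 · 4/35 = 1/35, 1/4 · 4/21 = 1/21; these sum to 37/420.
By Bayes' rule, P(r = 2 | data) = (1/84) / (37/420) = 5/37.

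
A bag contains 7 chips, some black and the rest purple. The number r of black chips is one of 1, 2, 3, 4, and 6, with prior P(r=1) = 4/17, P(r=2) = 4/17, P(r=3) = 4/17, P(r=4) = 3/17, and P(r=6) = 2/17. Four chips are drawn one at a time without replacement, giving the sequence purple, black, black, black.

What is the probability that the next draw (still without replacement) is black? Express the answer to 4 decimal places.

0.5652

For each hypothesis, P(data | H) works out to: P(data | r = 1) = (6/7)(1/6)(0/5) = 0; P(data | r = 2) = (5/7)(2/6)(1/5)(0/4) = 0; P(data | r = 3) = (4/7)(3/6)(2/5)(1/4) = 1/35; P(data | r = 4) = (3/7)(4/6)(3/5)(2/4) = 3/35; P(data | r = 6) = (1/7)(6/6)(5/5)(4/4) = 1/7.
The prior-weighted likelihoods are 4/17 · 0 = 0, 4/17 · 0 = 0, 4/17 · 1/35 = 4/595, 3/17 · 3/35 = 9/595, 2/17 · 1/7 = 2/119; these sum to 23/595.
Normalising, the posterior is P(r = 1 | data) = 0, P(r = 2 | data) = 0, P(r = 3 | data) = 4/23, P(r = 4 | data) = 9/23, P(r = 6 | data) = 10/23.
The predictive probability is P(black next | data) = (0)(4/23) + (1/3)(9/23) + (1)(10/23) = 13/23.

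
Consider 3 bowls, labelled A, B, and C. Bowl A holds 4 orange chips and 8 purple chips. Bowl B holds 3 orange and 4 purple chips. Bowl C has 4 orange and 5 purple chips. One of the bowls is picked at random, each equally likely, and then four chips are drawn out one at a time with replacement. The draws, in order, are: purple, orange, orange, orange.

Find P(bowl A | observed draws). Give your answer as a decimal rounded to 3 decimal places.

Compute the likelihood of the observed sequence for each case: P(data | bowl A) = (8/12)(4/12)(4/12)(4/12) = 0.024691; P(data | bowl B) = (4/7)(3/7)(3/7)(3/7) = 0.044981; P(data | bowl C) = (5/9)(4/9)(4/9)(4/9) = 0.048773.
Weighting by the prior gives 1/3 · 0.024691 = 0.0082305, 1/3 · 0.044981 = 0.014994, 1/3 · 0.048773 = 0.016258; these sum to 0.039482.
Hence P(bowl A | data) = (0.0082305) / (0.039482) = 0.20846.

0.208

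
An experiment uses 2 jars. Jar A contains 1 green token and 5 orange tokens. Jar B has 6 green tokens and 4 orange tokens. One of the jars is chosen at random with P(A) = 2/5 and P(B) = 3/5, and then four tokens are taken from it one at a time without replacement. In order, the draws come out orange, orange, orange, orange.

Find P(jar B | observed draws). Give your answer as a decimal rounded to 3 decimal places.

0.021

Under each hypothesis, the probability of the observed sequence is: P(data | jar A) = (5/6)(4/5)(3/4)(2/3) = 0.33333; P(data | jar B) = (4/10)(3/9)(2/8)(1/7) = 0.0047619.
The prior-weighted likelihoods are 2/5 · 0.33333 = 0.13333, 3/5 · 0.0047619 = 0.0028571; with total 0.13619.
So P(jar B | data) = (0.0028571) / (0.13619) = 0.020979.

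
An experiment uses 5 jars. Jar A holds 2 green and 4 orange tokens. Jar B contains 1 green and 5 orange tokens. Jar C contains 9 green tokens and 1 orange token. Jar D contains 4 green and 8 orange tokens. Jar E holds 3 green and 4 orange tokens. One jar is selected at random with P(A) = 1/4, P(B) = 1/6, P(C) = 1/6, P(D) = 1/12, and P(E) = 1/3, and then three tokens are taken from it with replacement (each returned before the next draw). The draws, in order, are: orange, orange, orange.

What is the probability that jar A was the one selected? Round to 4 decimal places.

0.2876

Compute the likelihood of the observed sequence for each case: P(data | jar A) = (4/6)(4/6)(4/6) = 0.2963; P(data | jar B) = (5/6)(5/6)(5/6) = 0.5787; P(data | jar C) = (1/10)(1/10)(1/10) = 0.001; P(data | jar D) = (8/12)(8/12)(8/12) = 0.2963; P(data | jar E) = (4/7)(4/7)(4/7) = 0.18659.
Multiplying each by its prior: 1/4 · 0.2963 = 0.074074, 1/6 · 0.5787 = 0.096451, 1/6 · 0.001 = 0.00016667, 1/12 · 0.2963 = 0.024691, 1/3 · 0.18659 = 0.062196; with total 0.25758.
Hence P(jar A | data) = (0.074074) / (0.25758) = 0.28758.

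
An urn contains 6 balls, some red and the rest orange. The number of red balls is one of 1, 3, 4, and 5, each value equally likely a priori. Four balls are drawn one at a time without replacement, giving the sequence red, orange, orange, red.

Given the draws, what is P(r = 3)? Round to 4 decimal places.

Compute the likelihood of the observed sequence for each case: P(data | r = 1) = (1/6)(5/5)(4/4)(0/3) = 0; P(data | r = 3) = (3/6)(3/5)(2/4)(2/3) = 1/10; P(data | r = 4) = (4/6)(2/5)(1/4)(3/3) = 1/15; P(data | r = 5) = (5/6)(1/5)(0/4) = 0.
The prior-weighted likelihoods are 1/4 · 0 = 0, 1/4 · 1/10 = 1/40, 1/4 · 1/15 = 1/60, 1/4 · 0 = 0; summing to 1/24.
By Bayes' rule, P(r = 3 | data) = (1/40) / (1/24) = 3/5.

0.6000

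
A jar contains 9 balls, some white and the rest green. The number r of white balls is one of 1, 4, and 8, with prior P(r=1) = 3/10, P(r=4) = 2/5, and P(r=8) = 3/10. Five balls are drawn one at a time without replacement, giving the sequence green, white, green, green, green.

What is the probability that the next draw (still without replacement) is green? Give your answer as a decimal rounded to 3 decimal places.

0.793

Under each hypothesis, the probability of the observed sequence is: P(data | r = 1) = (8/9)(1/8)(7/7)(6/6)(5/5) = 1/9; P(data | r = 4) = (5/9)(4/8)(4/7)(3/6)(2/5) = 2/63; P(data | r = 8) = (1/9)(8/8)(0/7) = 0.
The prior-weighted likelihoods are 3/10 · 1/9 = 1/30, 2/5 · 2/63 = 4/315, 3/10 · 0 = 0; summing to 29/630.
The posterior is then P(r = 1 | data) = 21/29, P(r = 4 | data) = 8/29, P(r = 8 | data) = 0.
The predictive probability is P(green next | data) = (1)(21/29) + (1/4)(8/29) = 23/29.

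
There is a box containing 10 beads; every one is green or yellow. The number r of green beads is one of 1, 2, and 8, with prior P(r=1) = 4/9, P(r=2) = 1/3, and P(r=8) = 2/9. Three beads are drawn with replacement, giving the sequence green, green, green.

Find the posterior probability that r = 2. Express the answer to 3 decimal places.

0.023

For each hypothesis, P(data | H) works out to: P(data | r = 1) = (1/10)(1/10)(1/10) = 0.001; P(data | r = 2) = (2/10)(2/10)(2/10) = 0.008; P(data | r = 8) = (8/10)(8/10)(8/10) = 0.512.
The prior-weighted likelihoods are 4/9 · 0.001 = 0.00044444, 1/3 · 0.008 = 0.0026667, 2/9 · 0.512 = 0.11378; with total 0.11689.
Therefore the posterior P(r = 2 | data) = (0.0026667) / (0.11689) = 0.022814.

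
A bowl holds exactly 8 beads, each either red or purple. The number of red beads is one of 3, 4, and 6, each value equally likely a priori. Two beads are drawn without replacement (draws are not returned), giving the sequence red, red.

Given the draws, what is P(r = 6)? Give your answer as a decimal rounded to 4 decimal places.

0.6250

Compute the likelihood of the observed sequence for each case: P(data | r = 3) = (3/8)(2/7) = 3/28; P(data | r = 4) = (4/8)(3/7) = 3/14; P(data | r = 6) = (6/8)(5/7) = 15/28.
Weighting by the prior gives 1/3 · 3/28 = 1/28, 1/3 · 3/14 = 1/14, 1/3 · 15/28 = 5/28; these sum to 2/7.
Hence P(r = 6 | data) = (5/28) / (2/7) = 5/8.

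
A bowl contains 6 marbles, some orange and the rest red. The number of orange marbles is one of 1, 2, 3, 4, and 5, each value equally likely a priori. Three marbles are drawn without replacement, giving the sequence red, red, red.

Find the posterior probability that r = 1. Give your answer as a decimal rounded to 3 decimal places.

Compute the likelihood of the observed sequence for each case: P(data | r = 1) = (5/6)(4/5)(3/4) = 1/2; P(data | r = 2) = (4/6)(3/5)(2/4) = 1/5; P(data | r = 3) = (3/6)(2/5)(1/4) = 1/20; P(data | r = 4) = (2/6)(1/5)(0/4) = 0; P(data | r = 5) = (1/6)(0/5) = 0.
The prior-weighted likelihoods are 1/5 · 1/2 = 1/10, 1/5 · 1/5 = 1/25, 1/5 · 1/20 = 1/100, 1/5 · 0 = 0, 1/5 · 0 = 0; with total 3/20.
Therefore the posterior P(r = 1 | data) = (1/10) / (3/20) = 2/3.

0.667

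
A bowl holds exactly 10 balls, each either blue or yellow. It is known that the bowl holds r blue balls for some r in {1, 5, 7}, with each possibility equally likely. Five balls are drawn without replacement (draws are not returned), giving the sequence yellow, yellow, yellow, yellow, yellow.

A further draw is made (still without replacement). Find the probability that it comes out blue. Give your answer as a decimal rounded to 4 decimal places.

0.2063

Under each hypothesis, the probability of the observed sequence is: P(data | r = 1) = (9/10)(8/9)(7/8)(6/7)(5/6) = 1/2; P(data | r = 5) = (5/10)(4/9)(3/8)(2/7)(1/6) = 1/252; P(data | r = 7) = (3/10)(2/9)(1/8)(0/7) = 0.
The prior-weighted likelihoods are 1/3 · 1/2 = 1/6, 1/3 · 1/252 = 1/756, 1/3 · 0 = 0; with total 127/756.
The posterior is then P(r = 1 | data) = 126/127, P(r = 5 | data) = 1/127, P(r = 7 | data) = 0.
The predictive probability is P(blue next | data) = (1/5)(126/127) + (1)(1/127) = 131/635.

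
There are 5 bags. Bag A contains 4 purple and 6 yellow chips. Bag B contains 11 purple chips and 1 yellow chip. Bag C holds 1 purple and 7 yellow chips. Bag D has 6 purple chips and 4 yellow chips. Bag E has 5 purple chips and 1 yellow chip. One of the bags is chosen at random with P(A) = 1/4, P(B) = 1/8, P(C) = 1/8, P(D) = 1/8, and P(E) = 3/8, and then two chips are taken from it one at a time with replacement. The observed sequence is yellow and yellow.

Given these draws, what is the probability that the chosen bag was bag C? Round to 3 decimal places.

Compute the likelihood of the observed sequence for each case: P(data | bag A) = (6/10)(6/10) = 0.36; P(data | bag B) = (1/12)(1/12) = 0.0069444; P(data | bag C) = (7/8)(7/8) = 0.76562; P(data | bag D) = (4/10)(4/10) = 0.16; P(data | bag E) = (1/6)(1/6) = 0.027778.
The prior-weighted likelihoods are 1/4 · 0.36 = 0.09, 1/8 · 0.0069444 = 0.00086806, 1/8 · 0.76562 = 0.095703, 1/8 · 0.16 = 0.02, 3/8 · 0.027778 = 0.010417; with total 0.21699.
Therefore the posterior P(bag C | data) = (0.095703) / (0.21699) = 0.44105.

0.441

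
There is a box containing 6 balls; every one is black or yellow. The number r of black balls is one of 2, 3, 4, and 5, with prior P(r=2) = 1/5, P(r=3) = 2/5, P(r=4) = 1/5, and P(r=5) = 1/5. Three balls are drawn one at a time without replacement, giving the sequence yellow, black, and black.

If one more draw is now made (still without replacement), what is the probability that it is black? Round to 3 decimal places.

0.545

The likelihood of the observed sequence under each hypothesis: P(data | r = 2) = (4/6)(2/5)(1/4) = 1/15; P(data | r = 3) = (3/6)(3/5)(2/4) = 3/20; P(data | r = 4) = (2/6)(4/5)(3/4) = 1/5; P(data | r = 5) = (1/6)(5/5)(4/4) = 1/6.
The prior-weighted likelihoods are 1/5 · 1/15 = 1/75, 2/5 · 3/20 = 3/50, 1/5 · 1/5 = 1/25, 1/5 · 1/6 = 1/30; with total 11/75.
Dividing through by the total gives posterior P(r = 2 | data) = 1/11, P(r = 3 | data) = 9/22, P(r = 4 | data) = 3/11, P(r = 5 | data) = 5/22.
Averaging over the posterior, P(black next | data) = (0)(1/11) + (1/3)(9/22) + (2/3)(3/11) + (1)(5/22) = 6/11.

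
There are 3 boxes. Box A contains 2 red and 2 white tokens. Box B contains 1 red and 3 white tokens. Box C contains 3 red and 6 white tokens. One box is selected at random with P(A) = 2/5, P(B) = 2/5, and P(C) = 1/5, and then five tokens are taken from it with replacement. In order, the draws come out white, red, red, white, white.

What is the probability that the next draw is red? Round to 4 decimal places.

For each hypothesis, P(data | H) works out to: P(data | box A) = (2/4)(2/4)(2/4)(2/4)(2/4) = 0.03125; P(data | box B) = (3/4)(1/4)(1/4)(3/4)(3/4) = 0.026367; P(data | box C) = (6/9)(3/9)(3/9)(6/9)(6/9) = 0.032922.
Weighting by the prior gives 2/5 · 0.03125 = 0.0125, 2/5 · 0.026367 = 0.010547, 1/5 · 0.032922 = 0.0065844; these sum to 0.029631.
Dividing through by the total gives posterior P(box A | data) = 0.42185, P(box B | data) = 0.35594, P(box C | data) = 0.22221.
So P(red next | data) = Σ P(red next | H) P(H | data) = (1/2)(0.42185) + (1/4)(0.35594) + (1/3)(0.22221) = 0.37398.

0.3740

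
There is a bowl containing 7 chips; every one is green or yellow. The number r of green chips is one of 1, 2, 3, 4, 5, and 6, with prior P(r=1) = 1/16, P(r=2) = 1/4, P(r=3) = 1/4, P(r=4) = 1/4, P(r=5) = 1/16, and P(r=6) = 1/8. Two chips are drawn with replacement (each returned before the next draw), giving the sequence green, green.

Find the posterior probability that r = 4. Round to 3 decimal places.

0.299

Compute the likelihood of the observed sequence for each case: P(data | r = 1) = (1/7)(1/7) = 1/49; P(data | r = 2) = (2/7)(2/7) = 4/49; P(data | r = 3) = (3/7)(3/7) = 9/49; P(data | r = 4) = (4/7)(4/7) = 16/49; P(data | r = 5) = (5/7)(5/7) = 25/49; P(data | r = 6) = (6/7)(6/7) = 36/49.
Weighting by the prior gives 1/16 · 1/49 = 1/784, 1/4 · 4/49 = 1/49, 1/4 · 9/49 = 9/196, 1/4 · 16/49 = 4/49, 1/16 · 25/49 = 25/784, 1/8 · 36/49 = 9/98; with total 107/392.
Therefore the posterior P(r = 4 | data) = (4/49) / (107/392) = 32/107.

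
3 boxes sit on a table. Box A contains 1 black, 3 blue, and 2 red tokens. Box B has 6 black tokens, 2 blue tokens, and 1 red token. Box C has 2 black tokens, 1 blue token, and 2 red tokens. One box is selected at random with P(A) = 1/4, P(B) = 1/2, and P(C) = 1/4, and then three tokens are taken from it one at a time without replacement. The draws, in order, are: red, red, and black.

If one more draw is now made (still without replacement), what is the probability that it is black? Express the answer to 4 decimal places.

0.4000

For each hypothesis, P(data | H) works out to: P(data | box A) = (2/6)(1/5)(1/4) = 1/60; P(data | box B) = (1/9)(0/8) = 0; P(data | box C) = (2/5)(1/4)(2/3) = 1/15.
Weighting by the prior gives 1/4 · 1/60 = 1/240, 1/2 · 0 = 0, 1/4 · 1/15 = 1/60; these sum to 1/48.
Normalising, the posterior is P(box A | data) = 1/5, P(box B | data) = 0, P(box C | data) = 4/5.
So P(black next | data) = Σ P(black next | H) P(H | data) = (0)(1/5) + (1/2)(4/5) = 2/5.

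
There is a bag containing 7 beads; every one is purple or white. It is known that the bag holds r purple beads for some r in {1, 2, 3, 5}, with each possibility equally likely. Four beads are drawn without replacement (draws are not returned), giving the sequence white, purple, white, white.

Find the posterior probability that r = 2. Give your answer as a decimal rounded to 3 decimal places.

Under each hypothesis, the probability of the observed sequence is: P(data | r = 1) = (6/7)(1/6)(5/5)(4/4) = 1/7; P(data | r = 2) = (5/7)(2/6)(4/5)(3/4) = 1/7; P(data | r = 3) = (4/7)(3/6)(3/5)(2/4) = 3/35; P(data | r = 5) = (2/7)(5/6)(1/5)(0/4) = 0.
Weighting by the prior gives 1/4 · 1/7 = 1/28, 1/4 · 1/7 = 1/28, 1/4 · 3/35 = 3/140, 1/4 · 0 = 0; summing to 13/140.
So P(r = 2 | data) = (1/28) / (13/140) = 5/13.

0.385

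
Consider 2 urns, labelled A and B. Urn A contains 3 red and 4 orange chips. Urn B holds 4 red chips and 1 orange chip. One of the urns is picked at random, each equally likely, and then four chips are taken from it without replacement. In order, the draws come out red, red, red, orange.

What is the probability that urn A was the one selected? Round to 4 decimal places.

0.1250

Compute the likelihood of the observed sequence for each case: P(data | urn A) = (3/7)(2/6)(1/5)(4/4) = 1/35; P(data | urn B) = (4/5)(3/4)(2/3)(1/2) = 1/5.
Multiplying each by its prior: 1/2 · 1/35 = 1/70, 1/2 · 1/5 = 1/10; summing to 4/35.
So P(urn A | data) = (1/70) / (4/35) = 1/8.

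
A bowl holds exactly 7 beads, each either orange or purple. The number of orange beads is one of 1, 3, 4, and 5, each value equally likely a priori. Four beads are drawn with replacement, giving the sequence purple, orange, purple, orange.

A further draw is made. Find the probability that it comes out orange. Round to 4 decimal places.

0.5202

The likelihood of the observed sequence under each hypothesis: P(data | r = 1) = (6/7)(1/7)(6/7)(1/7) = 0.014994; P(data | r = 3) = (4/7)(3/7)(4/7)(3/7) = 0.059975; P(data | r = 4) = (3/7)(4/7)(3/7)(4/7) = 0.059975; P(data | r = 5) = (2/7)(5/7)(2/7)(5/7) = 0.041649.
Multiplying each by its prior: 1/4 · 0.014994 = 0.0037484, 1/4 · 0.059975 = 0.014994, 1/4 · 0.059975 = 0.014994, 1/4 · 0.041649 = 0.010412; these sum to 0.044148.
The posterior is then P(r = 1 | data) = 0.084906, P(r = 3 | data) = 0.33962, P(r = 4 | data) = 0.33962, P(r = 5 | data) = 0.23585.
The predictive probability is P(orange next | data) = (1/7)(0.084906) + (3/7)(0.33962) + (4/7)(0.33962) + (5/7)(0.23585) = 0.52022.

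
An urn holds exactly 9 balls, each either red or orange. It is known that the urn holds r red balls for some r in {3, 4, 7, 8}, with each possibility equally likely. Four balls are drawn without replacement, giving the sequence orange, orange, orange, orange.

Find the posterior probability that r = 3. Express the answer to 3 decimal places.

0.750

For each hypothesis, P(data | H) works out to: P(data | r = 3) = (6/9)(5/8)(4/7)(3/6) = 5/42; P(data | r = 4) = (5/9)(4/8)(3/7)(2/6) = 5/126; P(data | r = 7) = (2/9)(1/8)(0/7) = 0; P(data | r = 8) = (1/9)(0/8) = 0.
Weighting by the prior gives 1/4 · 5/42 = 5/168, 1/4 · 5/126 = 5/504, 1/4 · 0 = 0, 1/4 · 0 = 0; these sum to 5/126.
Hence P(r = 3 | data) = (5/168) / (5/126) = 3/4.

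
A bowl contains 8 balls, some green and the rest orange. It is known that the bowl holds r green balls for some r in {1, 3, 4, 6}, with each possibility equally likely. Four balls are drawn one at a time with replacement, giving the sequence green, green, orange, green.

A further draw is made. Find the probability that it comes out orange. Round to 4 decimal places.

0.3934

Under each hypothesis, the probability of the observed sequence is: P(data | r = 1) = (1/8)(1/8)(7/8)(1/8) = 0.001709; P(data | r = 3) = (3/8)(3/8)(5/8)(3/8) = 0.032959; P(data | r = 4) = (4/8)(4/8)(4/8)(4/8) = 0.0625; P(data | r = 6) = (6/8)(6/8)(2/8)(6/8) = 0.10547.
Multiplying each by its prior: 1/4 · 0.001709 = 0.00042725, 1/4 · 0.032959 = 0.0082397, 1/4 · 0.0625 = 0.015625, 1/4 · 0.10547 = 0.026367; with total 0.050659.
The posterior is then P(r = 1 | data) = 0.0084337, P(r = 3 | data) = 0.16265, P(r = 4 | data) = 0.30843, P(r = 6 | data) = 0.52048.
So P(orange next | data) = Σ P(orange next | H) P(H | data) = (7/8)(0.0084337) + (5/8)(0.16265) + (1/2)(0.30843) + (1/4)(0.52048) = 0.39337.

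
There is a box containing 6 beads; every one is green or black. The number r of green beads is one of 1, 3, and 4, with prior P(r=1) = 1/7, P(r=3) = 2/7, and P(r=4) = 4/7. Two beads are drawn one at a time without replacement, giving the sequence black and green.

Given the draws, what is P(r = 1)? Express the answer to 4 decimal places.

0.0909

Under each hypothesis, the probability of the observed sequence is: P(data | r = 1) = (5/6)(1/5) = 1/6; P(data | r = 3) = (3/6)(3/5) = 3/10; P(data | r = 4) = (2/6)(4/5) = 4/15.
Weighting by the prior gives 1/7 · 1/6 = 1/42, 2/7 · 3/10 = 3/35, 4/7 · 4/15 = 16/105; summing to 11/42.
Therefore the posterior P(r = 1 | data) = (1/42) / (11/42) = 1/11.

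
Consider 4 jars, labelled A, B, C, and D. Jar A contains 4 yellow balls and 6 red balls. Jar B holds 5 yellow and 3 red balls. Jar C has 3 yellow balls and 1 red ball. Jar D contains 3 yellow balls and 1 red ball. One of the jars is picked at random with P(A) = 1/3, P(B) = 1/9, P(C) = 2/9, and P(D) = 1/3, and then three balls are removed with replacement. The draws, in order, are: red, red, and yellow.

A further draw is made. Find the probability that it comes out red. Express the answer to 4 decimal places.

For each hypothesis, P(data | H) works out to: P(data | jar A) = (6/10)(6/10)(4/10) = 0.144; P(data | jar B) = (3/8)(3/8)(5/8) = 0.087891; P(data | jar C) = (1/4)(1/4)(3/4) = 0.046875; P(data | jar D) = (1/4)(1/4)(3/4) = 0.046875.
The prior-weighted likelihoods are 1/3 · 0.144 = 0.048, 1/9 · 0.087891 = 0.0097656, 2/9 · 0.046875 = 0.010417, 1/3 · 0.046875 = 0.015625; summing to 0.083807.
The posterior is then P(jar A | data) = 0.57274, P(jar B | data) = 0.11652, P(jar C | data) = 0.12429, P(jar D | data) = 0.18644.
Averaging over the posterior, P(red next | data) = (3/5)(0.57274) + (3/8)(0.11652) + (1/4)(0.12429) + (1/4)(0.18644) = 0.46503.

0.4650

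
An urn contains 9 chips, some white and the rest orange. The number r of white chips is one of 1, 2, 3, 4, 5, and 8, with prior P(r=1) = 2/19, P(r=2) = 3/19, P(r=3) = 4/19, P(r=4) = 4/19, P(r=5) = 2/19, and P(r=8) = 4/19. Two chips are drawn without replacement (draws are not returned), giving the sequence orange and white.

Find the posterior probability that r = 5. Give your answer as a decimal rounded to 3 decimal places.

The likelihood of the observed sequence under each hypothesis: P(data | r = 1) = (8/9)(1/8) = 1/9; P(data | r = 2) = (7/9)(2/8) = 7/36; P(data | r = 3) = (6/9)(3/8) = 1/4; P(data | r = 4) = (5/9)(4/8) = 5/18; P(data | r = 5) = (4/9)(5/8) = 5/18; P(data | r = 8) = (1/9)(8/8) = 1/9.
The prior-weighted likelihoods are 2/19 · 1/9 = 2/171, 3/19 · 7/36 = 7/228, 4/19 · 1/4 = 1/19, 4/19 · 5/18 = 10/171, 2/19 · 5/18 = 5/171, 4/19 · 1/9 = 4/171; summing to 47/228.
So P(r = 5 | data) = (5/171) / (47/228) = 20/141.

0.142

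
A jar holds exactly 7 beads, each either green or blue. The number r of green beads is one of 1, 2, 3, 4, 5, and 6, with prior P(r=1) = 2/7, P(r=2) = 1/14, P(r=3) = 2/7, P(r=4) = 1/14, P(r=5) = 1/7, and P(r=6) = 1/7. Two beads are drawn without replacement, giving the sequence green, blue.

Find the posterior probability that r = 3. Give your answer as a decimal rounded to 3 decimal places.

0.381

The likelihood of the observed sequence under each hypothesis: P(data | r = 1) = (1/7)(6/6) = 1/7; P(data | r = 2) = (2/7)(5/6) = 5/21; P(data | r = 3) = (3/7)(4/6) = 2/7; P(data | r = 4) = (4/7)(3/6) = 2/7; P(data | r = 5) = (5/7)(2/6) = 5/21; P(data | r = 6) = (6/7)(1/6) = 1/7.
The prior-weighted likelihoods are 2/7 · 1/7 = 2/49, 1/14 · 5/21 = 5/294, 2/7 · 2/7 = 4/49, 1/14 · 2/7 = 1/49, 1/7 · 5/21 = 5/147, 1/7 · 1/7 = 1/49; with total 3/14.
So P(r = 3 | data) = (4/49) / (3/14) = 8/21.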